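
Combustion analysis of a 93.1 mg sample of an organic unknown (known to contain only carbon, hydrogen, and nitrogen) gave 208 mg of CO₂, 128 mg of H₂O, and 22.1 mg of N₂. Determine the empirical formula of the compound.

mol C = 0.208 g CO₂ ÷ 44.009 g/mol = 0.004726 mol
mol H = 2 × 0.128 g H₂O ÷ 18.015 g/mol = 0.01421 mol
mol N = 2 × 0.0221 g N₂ ÷ 28.014 g/mol = 0.001578 mol
Divide by the smallest (0.001578 mol): C 2.996, H 9.007, N 1.000

C3H9N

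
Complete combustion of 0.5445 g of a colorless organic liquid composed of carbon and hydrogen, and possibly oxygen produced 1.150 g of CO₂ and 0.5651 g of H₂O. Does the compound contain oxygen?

yes

mol C = 1.150 g CO₂ ÷ 44.009 g/mol = 0.026131 mol
mol H = 2 × 0.5651 g H₂O ÷ 18.015 g/mol = 0.062737 mol
C and H account for only 0.37710 g of the 0.5445 g sample; the remaining 0.16740 g must be oxygen.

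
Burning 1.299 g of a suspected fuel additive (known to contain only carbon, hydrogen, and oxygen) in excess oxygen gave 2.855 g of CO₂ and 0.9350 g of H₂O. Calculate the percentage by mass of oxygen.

mol C = 2.855 g CO₂ ÷ 44.009 g/mol = 0.064873 mol
mol H = 2 × 0.9350 g H₂O ÷ 18.015 g/mol = 0.10380 mol
mass O = 1.299 − (0.77919 + 0.10463) = 0.41518 g → mol O = 0.41518 ÷ 15.999 = 0.025950 mol
mass % O = 0.41518 g ÷ 1.299 g × 100%

31.96%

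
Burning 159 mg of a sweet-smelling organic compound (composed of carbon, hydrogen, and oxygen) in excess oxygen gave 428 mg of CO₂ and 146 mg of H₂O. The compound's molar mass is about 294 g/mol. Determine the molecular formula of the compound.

mol C = 0.428 g CO₂ ÷ 44.009 g/mol = 0.009725 mol
mol H = 2 × 0.146 g H₂O ÷ 18.015 g/mol = 0.01621 mol
mass O = 0.159 − (0.1168 + 0.01634) = 0.02585 g → mol O = 0.02585 ÷ 15.999 = 0.001616 mol
Divide by the smallest (0.001616 mol): C 6.019, H 10.031, O 1.000
Empirical formula: C6H10O
Empirical-formula mass = 98.15 g/mol; 294 ÷ 98.15 ≈ 3, so the molecular formula is C18H30O3.

C18H30O3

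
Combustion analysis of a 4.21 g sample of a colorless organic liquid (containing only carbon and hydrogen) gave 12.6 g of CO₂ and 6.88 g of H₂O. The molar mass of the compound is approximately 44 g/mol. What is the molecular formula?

mol C = 12.6 g CO₂ ÷ 44.009 g/mol = 0.2863 mol
mol H = 2 × 6.88 g H₂O ÷ 18.015 g/mol = 0.7638 mol
Divide by the smallest (0.2863 mol): C 1.000, H 2.668
Multiplying each by 3 gives whole numbers: C 3.00, H 8.00
Empirical formula: C3H8
Empirical-formula mass = 44.10 g/mol; 44 ÷ 44.10 ≈ 1, so the molecular formula is C3H8.

C3H8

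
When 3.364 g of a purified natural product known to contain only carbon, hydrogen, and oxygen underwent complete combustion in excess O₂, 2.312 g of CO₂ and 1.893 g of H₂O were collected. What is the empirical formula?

CH4O3

mol C = 2.312 g CO₂ ÷ 44.009 g/mol = 0.052535 mol
mol H = 2 × 1.893 g H₂O ÷ 18.015 g/mol = 0.21016 mol
mass O = 3.364 − (0.63099 + 0.21184) = 2.5212 g → mol O = 2.5212 ÷ 15.999 = 0.15758 mol
Divide by the smallest (0.052535 mol): C 1.000, H 4.000, O 3.000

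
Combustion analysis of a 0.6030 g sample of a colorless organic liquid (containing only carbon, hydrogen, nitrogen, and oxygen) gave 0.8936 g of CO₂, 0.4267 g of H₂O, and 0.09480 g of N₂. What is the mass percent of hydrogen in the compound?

mol C = 0.8936 g CO₂ ÷ 44.009 g/mol = 0.020305 mol
mol H = 2 × 0.4267 g H₂O ÷ 18.015 g/mol = 0.047372 mol
mol N = 2 × 0.09480 g N₂ ÷ 28.014 g/mol = 0.0067680 mol
mass O = 0.6030 − (0.24388 + 0.047751 + 0.094800) = 0.21657 g → mol O = 0.21657 ÷ 15.999 = 0.013536 mol
mass % H = 0.047751 g ÷ 0.6030 g × 100%

7.92%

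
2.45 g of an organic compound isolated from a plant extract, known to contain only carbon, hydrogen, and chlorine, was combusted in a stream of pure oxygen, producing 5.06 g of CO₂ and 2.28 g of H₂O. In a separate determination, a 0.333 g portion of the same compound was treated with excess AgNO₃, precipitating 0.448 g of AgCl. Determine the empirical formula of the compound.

C5H11Cl

mol C = 5.06 g CO₂ ÷ 44.009 g/mol = 0.1150 mol
mol H = 2 × 2.28 g H₂O ÷ 18.015 g/mol = 0.2531 mol
From the AgCl data: mol Cl per gram of compound = (0.448 ÷ 143.318) ÷ 0.333 = 0.009387 mol/g, so in the 2.45 g combustion sample mol Cl = 0.02300 mol
Divide by the smallest (0.02300 mol): C 4.999, H 11.006, Cl 1.000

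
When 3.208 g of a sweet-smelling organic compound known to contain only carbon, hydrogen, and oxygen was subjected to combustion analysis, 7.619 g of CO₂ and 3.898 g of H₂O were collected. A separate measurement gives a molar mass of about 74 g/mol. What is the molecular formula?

mol C = 7.619 g CO₂ ÷ 44.009 g/mol = 0.17312 mol
mol H = 2 × 3.898 g H₂O ÷ 18.015 g/mol = 0.43275 mol
mass O = 3.208 − (2.0794 + 0.43621) = 0.69240 g → mol O = 0.69240 ÷ 15.999 = 0.043278 mol
Divide by the smallest (0.043278 mol): C 4.000, H 9.999, O 1.000
Empirical formula: C4H10O
Empirical-formula mass = 74.12 g/mol; 74 ÷ 74.12 ≈ 1, so the molecular formula is C4H10O.

C4H10O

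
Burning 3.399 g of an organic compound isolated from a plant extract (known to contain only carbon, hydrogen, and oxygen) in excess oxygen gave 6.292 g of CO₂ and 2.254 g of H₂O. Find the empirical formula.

C8H14O5

mol C = 6.292 g CO₂ ÷ 44.009 g/mol = 0.14297 mol
mol H = 2 × 2.254 g H₂O ÷ 18.015 g/mol = 0.25024 mol
mass O = 3.399 − (1.7172 + 0.25224) = 1.4295 g → mol O = 1.4295 ÷ 15.999 = 0.089352 mol
Divide by the smallest (0.089352 mol): C 1.600, H 2.801, O 1.000
Multiplying each by 5 gives whole numbers: C 8.00, H 14.00, O 5.00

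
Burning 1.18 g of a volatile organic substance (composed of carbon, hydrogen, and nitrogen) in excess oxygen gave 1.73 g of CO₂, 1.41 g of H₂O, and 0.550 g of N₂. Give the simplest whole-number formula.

mol C = 1.73 g CO₂ ÷ 44.009 g/mol = 0.03931 mol
mol H = 2 × 1.41 g H₂O ÷ 18.015 g/mol = 0.1565 mol
mol N = 2 × 0.550 g N₂ ÷ 28.014 g/mol = 0.03927 mol
Divide by the smallest (0.03927 mol): C 1.001, H 3.987, N 1.000

CH4N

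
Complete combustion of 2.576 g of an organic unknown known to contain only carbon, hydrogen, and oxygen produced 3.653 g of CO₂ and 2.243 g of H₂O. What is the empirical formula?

mol C = 3.653 g CO₂ ÷ 44.009 g/mol = 0.083006 mol
mol H = 2 × 2.243 g H₂O ÷ 18.015 g/mol = 0.24901 mol
mass O = 2.576 − (0.99698 + 0.25101) = 1.3280 g → mol O = 1.3280 ÷ 15.999 = 0.083006 mol
Divide by the smallest (0.083006 mol): C 1.000, H 3.000, O 1.000

CH3O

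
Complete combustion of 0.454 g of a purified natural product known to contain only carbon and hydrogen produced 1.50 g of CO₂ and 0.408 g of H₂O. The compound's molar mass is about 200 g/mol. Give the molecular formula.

mol C = 1.50 g CO₂ ÷ 44.009 g/mol = 0.03408 mol
mol H = 2 × 0.408 g H₂O ÷ 18.015 g/mol = 0.04530 mol
Divide by the smallest (0.03408 mol): C 1.000, H 1.329
Multiplying each by 3 gives whole numbers: C 3.00, H 3.99
Empirical formula: C3H4
Empirical-formula mass = 40.06 g/mol; 200 ÷ 40.06 ≈ 5, so the molecular formula is C15H20.

C15H20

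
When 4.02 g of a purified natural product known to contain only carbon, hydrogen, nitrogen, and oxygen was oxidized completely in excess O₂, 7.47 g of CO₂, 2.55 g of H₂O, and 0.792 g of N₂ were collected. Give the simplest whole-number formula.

mol C = 7.47 g CO₂ ÷ 44.009 g/mol = 0.1697 mol
mol H = 2 × 2.55 g H₂O ÷ 18.015 g/mol = 0.2831 mol
mol N = 2 × 0.792 g N₂ ÷ 28.014 g/mol = 0.05654 mol
mass O = 4.02 − (2.039 + 0.2854 + 0.7920) = 0.9039 g → mol O = 0.9039 ÷ 15.999 = 0.05650 mol
Divide by the smallest (0.05650 mol): C 3.004, H 5.011, N 1.001, O 1.000

C3H5NO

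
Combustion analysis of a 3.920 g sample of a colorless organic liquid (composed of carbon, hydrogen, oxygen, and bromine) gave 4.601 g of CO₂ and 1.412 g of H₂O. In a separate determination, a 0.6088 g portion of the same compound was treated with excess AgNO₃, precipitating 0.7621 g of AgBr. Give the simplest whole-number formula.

C4H6BrO

mol C = 4.601 g CO₂ ÷ 44.009 g/mol = 0.10455 mol
mol H = 2 × 1.412 g H₂O ÷ 18.015 g/mol = 0.15676 mol
From the AgBr data: mol Br per gram of compound = (0.7621 ÷ 187.772) ÷ 0.6088 = 0.0066666 mol/g, so in the 3.920 g combustion sample mol Br = 0.026133 mol
mass O = 3.920 − (1.2557 + 0.15801 + 2.0881) = 0.41813 g → mol O = 0.41813 ÷ 15.999 = 0.026135 mol
Divide by the smallest (0.026133 mol): C 4.001, H 5.998, Br 1.000, O 1.000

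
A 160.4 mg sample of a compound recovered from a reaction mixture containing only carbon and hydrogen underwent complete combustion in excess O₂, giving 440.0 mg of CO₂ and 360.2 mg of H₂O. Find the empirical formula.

mol C = 0.4400 g CO₂ ÷ 44.009 g/mol = 0.0099980 mol
mol H = 2 × 0.3602 g H₂O ÷ 18.015 g/mol = 0.039989 mol
Divide by the smallest (0.0099980 mol): C 1.000, H 4.000

CH4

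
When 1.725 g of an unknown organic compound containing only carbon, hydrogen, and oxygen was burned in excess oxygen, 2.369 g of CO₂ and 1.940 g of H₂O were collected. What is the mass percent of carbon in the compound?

mol C = 2.369 g CO₂ ÷ 44.009 g/mol = 0.053830 mol
mol H = 2 × 1.940 g H₂O ÷ 18.015 g/mol = 0.21538 mol
mass O = 1.725 − (0.64655 + 0.21710) = 0.86135 g → mol O = 0.86135 ÷ 15.999 = 0.053838 mol
mass % C = 0.64655 g ÷ 1.725 g × 100%

37.48%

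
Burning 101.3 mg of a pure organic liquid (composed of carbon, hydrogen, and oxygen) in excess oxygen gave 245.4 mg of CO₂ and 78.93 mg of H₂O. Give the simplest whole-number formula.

mol C = 0.2454 g CO₂ ÷ 44.009 g/mol = 0.0055761 mol
mol H = 2 × 0.07893 g H₂O ÷ 18.015 g/mol = 0.0087627 mol
mass O = 0.1013 − (0.066975 + 0.0088328) = 0.025492 g → mol O = 0.025492 ÷ 15.999 = 0.0015934 mol
Divide by the smallest (0.0015934 mol): C 3.500, H 5.499, O 1.000
Multiplying each by 2 gives whole numbers: C 7.00, H 11.00, O 2.00

C7H11O2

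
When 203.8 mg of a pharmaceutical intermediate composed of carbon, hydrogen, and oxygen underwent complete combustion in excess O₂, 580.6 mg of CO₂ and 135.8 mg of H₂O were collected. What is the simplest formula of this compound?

mol C = 0.5806 g CO₂ ÷ 44.009 g/mol = 0.013193 mol
mol H = 2 × 0.1358 g H₂O ÷ 18.015 g/mol = 0.015076 mol
mass O = 0.2038 − (0.15846 + 0.015197) = 0.030145 g → mol O = 0.030145 ÷ 15.999 = 0.0018842 mol
Divide by the smallest (0.0018842 mol): C 7.002, H 8.002, O 1.000

C7H8O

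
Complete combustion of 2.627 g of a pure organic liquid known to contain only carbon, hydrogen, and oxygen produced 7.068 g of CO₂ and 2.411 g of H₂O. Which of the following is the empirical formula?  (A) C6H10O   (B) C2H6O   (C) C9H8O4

mol C = 7.068 g CO₂ ÷ 44.009 g/mol = 0.16060 mol
mol H = 2 × 2.411 g H₂O ÷ 18.015 g/mol = 0.26767 mol
mass O = 2.627 − (1.9290 + 0.26981) = 0.42818 g → mol O = 0.42818 ÷ 15.999 = 0.026763 mol
Divide by the smallest (0.026763 mol): C 6.001, H 10.001, O 1.000

(A) C6H10O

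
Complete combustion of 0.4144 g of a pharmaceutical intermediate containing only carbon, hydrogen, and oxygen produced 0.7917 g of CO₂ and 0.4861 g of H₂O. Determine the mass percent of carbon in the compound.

mol C = 0.7917 g CO₂ ÷ 44.009 g/mol = 0.017990 mol
mol H = 2 × 0.4861 g H₂O ÷ 18.015 g/mol = 0.053966 mol
mass O = 0.4144 − (0.21607 + 0.054398) = 0.14393 g → mol O = 0.14393 ÷ 15.999 = 0.0089962 mol
mass % C = 0.21607 g ÷ 0.4144 g × 100%

52.14%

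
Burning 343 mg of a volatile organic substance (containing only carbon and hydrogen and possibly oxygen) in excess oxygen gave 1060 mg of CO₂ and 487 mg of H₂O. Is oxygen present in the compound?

no

mol C = 1.06 g CO₂ ÷ 44.009 g/mol = 0.02409 mol
mol H = 2 × 0.487 g H₂O ÷ 18.015 g/mol = 0.05407 mol
C and H together account for 0.3438 g — essentially the entire 0.343 g sample — so the compound contains no oxygen.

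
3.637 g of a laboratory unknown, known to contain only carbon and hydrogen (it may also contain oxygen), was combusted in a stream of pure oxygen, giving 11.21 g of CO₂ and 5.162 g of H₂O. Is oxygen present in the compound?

mol C = 11.21 g CO₂ ÷ 44.009 g/mol = 0.25472 mol
mol H = 2 × 5.162 g H₂O ÷ 18.015 g/mol = 0.57308 mol
C and H together account for 3.6371 g — essentially the entire 3.637 g sample — so the compound contains no oxygen.

no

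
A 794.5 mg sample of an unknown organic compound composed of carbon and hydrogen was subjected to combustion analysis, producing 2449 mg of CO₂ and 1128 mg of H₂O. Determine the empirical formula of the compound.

mol C = 2.449 g CO₂ ÷ 44.009 g/mol = 0.055648 mol
mol H = 2 × 1.128 g H₂O ÷ 18.015 g/mol = 0.12523 mol
Divide by the smallest (0.055648 mol): C 1.000, H 2.250
Multiplying each by 4 gives whole numbers: C 4.00, H 9.00

C4H9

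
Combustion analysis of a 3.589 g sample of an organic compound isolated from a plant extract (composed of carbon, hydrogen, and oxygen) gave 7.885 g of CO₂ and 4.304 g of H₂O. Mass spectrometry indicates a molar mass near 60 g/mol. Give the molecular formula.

C3H8O

mol C = 7.885 g CO₂ ÷ 44.009 g/mol = 0.17917 mol
mol H = 2 × 4.304 g H₂O ÷ 18.015 g/mol = 0.47782 mol
mass O = 3.589 − (2.1520 + 0.48165) = 0.95537 g → mol O = 0.95537 ÷ 15.999 = 0.059714 mol
Divide by the smallest (0.059714 mol): C 3.000, H 8.002, O 1.000
Empirical formula: C3H8O
Empirical-formula mass = 60.10 g/mol; 60 ÷ 60.10 ≈ 1, so the molecular formula is C3H8O.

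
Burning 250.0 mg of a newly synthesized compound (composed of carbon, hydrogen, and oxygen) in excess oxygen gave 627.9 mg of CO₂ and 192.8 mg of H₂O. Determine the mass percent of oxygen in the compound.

22.82%

mol C = 0.6279 g CO₂ ÷ 44.009 g/mol = 0.014268 mol
mol H = 2 × 0.1928 g H₂O ÷ 18.015 g/mol = 0.021404 mol
mass O = 0.2500 − (0.17137 + 0.021576) = 0.057057 g → mol O = 0.057057 ÷ 15.999 = 0.0035663 mol
mass % O = 0.057057 g ÷ 0.2500 g × 100%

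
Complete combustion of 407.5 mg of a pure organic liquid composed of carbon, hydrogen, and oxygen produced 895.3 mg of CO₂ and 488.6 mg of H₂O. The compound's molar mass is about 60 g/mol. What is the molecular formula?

C3H8O

mol C = 0.8953 g CO₂ ÷ 44.009 g/mol = 0.020344 mol
mol H = 2 × 0.4886 g H₂O ÷ 18.015 g/mol = 0.054244 mol
mass O = 0.4075 − (0.24435 + 0.054678) = 0.10848 g → mol O = 0.10848 ÷ 15.999 = 0.0067802 mol
Divide by the smallest (0.0067802 mol): C 3.000, H 8.000, O 1.000
Empirical formula: C3H8O
Empirical-formula mass = 60.10 g/mol; 60 ÷ 60.10 ≈ 1, so the molecular formula is C3H8O.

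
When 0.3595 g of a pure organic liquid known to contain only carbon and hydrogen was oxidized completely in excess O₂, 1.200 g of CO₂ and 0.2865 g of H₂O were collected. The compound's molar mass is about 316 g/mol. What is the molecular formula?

mol C = 1.200 g CO₂ ÷ 44.009 g/mol = 0.027267 mol
mol H = 2 × 0.2865 g H₂O ÷ 18.015 g/mol = 0.031807 mol
Divide by the smallest (0.027267 mol): C 1.000, H 1.166
Multiplying each by 6 gives whole numbers: C 6.00, H 7.00
Empirical formula: C6H7
Empirical-formula mass = 79.12 g/mol; 316 ÷ 79.12 ≈ 4, so the molecular formula is C24H28.

C24H28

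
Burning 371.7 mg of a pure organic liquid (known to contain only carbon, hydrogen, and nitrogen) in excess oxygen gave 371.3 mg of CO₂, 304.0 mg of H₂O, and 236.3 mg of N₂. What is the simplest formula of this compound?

CH4N2

mol C = 0.3713 g CO₂ ÷ 44.009 g/mol = 0.0084369 mol
mol H = 2 × 0.3040 g H₂O ÷ 18.015 g/mol = 0.033750 mol
mol N = 2 × 0.2363 g N₂ ÷ 28.014 g/mol = 0.016870 mol
Divide by the smallest (0.0084369 mol): C 1.000, H 4.000, N 2.000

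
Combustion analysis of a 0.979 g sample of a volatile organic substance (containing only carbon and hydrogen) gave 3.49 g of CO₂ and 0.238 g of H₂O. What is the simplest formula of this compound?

mol C = 3.49 g CO₂ ÷ 44.009 g/mol = 0.07930 mol
mol H = 2 × 0.238 g H₂O ÷ 18.015 g/mol = 0.02642 mol
Divide by the smallest (0.02642 mol): C 3.001, H 1.000

C3H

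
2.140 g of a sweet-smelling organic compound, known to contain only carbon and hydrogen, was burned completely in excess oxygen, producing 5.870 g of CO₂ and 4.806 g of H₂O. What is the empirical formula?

mol C = 5.870 g CO₂ ÷ 44.009 g/mol = 0.13338 mol
mol H = 2 × 4.806 g H₂O ÷ 18.015 g/mol = 0.53356 mol
Divide by the smallest (0.13338 mol): C 1.000, H 4.000

CH4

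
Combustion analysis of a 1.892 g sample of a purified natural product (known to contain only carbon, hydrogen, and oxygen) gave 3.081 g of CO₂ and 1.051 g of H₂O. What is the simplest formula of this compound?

mol C = 3.081 g CO₂ ÷ 44.009 g/mol = 0.070008 mol
mol H = 2 × 1.051 g H₂O ÷ 18.015 g/mol = 0.11668 mol
mass O = 1.892 − (0.84087 + 0.11761) = 0.93352 g → mol O = 0.93352 ÷ 15.999 = 0.058348 mol
Divide by the smallest (0.058348 mol): C 1.200, H 2.000, O 1.000
Multiplying each by 5 gives whole numbers: C 6.00, H 10.00, O 5.00

C6H10O5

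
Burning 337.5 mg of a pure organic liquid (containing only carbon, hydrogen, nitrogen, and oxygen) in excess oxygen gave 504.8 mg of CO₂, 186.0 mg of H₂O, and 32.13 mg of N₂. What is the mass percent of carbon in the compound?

40.82%

mol C = 0.5048 g CO₂ ÷ 44.009 g/mol = 0.011470 mol
mol H = 2 × 0.1860 g H₂O ÷ 18.015 g/mol = 0.020649 mol
mol N = 2 × 0.03213 g N₂ ÷ 28.014 g/mol = 0.0022939 mol
mass O = 0.3375 − (0.13777 + 0.020815 + 0.032130) = 0.14678 g → mol O = 0.14678 ÷ 15.999 = 0.0091746 mol
mass % C = 0.13777 g ÷ 0.3375 g × 100%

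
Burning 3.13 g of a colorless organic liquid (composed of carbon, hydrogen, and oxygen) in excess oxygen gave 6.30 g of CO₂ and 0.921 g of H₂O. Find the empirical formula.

mol C = 6.30 g CO₂ ÷ 44.009 g/mol = 0.1432 mol
mol H = 2 × 0.921 g H₂O ÷ 18.015 g/mol = 0.1022 mol
mass O = 3.13 − (1.719 + 0.1031) = 1.308 g → mol O = 1.308 ÷ 15.999 = 0.08173 mol
Divide by the smallest (0.08173 mol): C 1.752, H 1.251, O 1.000
Multiplying each by 4 gives whole numbers: C 7.01, H 5.00, O 4.00

C7H5O4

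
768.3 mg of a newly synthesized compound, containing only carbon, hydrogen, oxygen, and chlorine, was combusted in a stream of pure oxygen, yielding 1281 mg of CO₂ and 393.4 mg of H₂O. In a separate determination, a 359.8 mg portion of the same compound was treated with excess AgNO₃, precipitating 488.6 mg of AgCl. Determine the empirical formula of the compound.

mol C = 1.281 g CO₂ ÷ 44.009 g/mol = 0.029108 mol
mol H = 2 × 0.3934 g H₂O ÷ 18.015 g/mol = 0.043675 mol
From the AgCl data: mol Cl per gram of compound = (0.4886 ÷ 143.318) ÷ 0.3598 = 0.0094753 mol/g, so in the 0.7683 g combustion sample mol Cl = 0.0072798 mol
mass O = 0.7683 − (0.34961 + 0.044024 + 0.25807) = 0.11659 g → mol O = 0.11659 ÷ 15.999 = 0.0072875 mol
Divide by the smallest (0.0072798 mol): C 3.998, H 5.999, Cl 1.000, O 1.001

C4H6ClO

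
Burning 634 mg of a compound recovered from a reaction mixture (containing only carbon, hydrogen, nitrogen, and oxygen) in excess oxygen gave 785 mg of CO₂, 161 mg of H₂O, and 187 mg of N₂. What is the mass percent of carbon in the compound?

mol C = 0.785 g CO₂ ÷ 44.009 g/mol = 0.01784 mol
mol H = 2 × 0.161 g H₂O ÷ 18.015 g/mol = 0.01787 mol
mol N = 2 × 0.187 g N₂ ÷ 28.014 g/mol = 0.01335 mol
mass O = 0.634 − (0.2142 + 0.01802 + 0.1870) = 0.2147 g → mol O = 0.2147 ÷ 15.999 = 0.01342 mol
mass % C = 0.2142 g ÷ 0.634 g × 100%

33.8%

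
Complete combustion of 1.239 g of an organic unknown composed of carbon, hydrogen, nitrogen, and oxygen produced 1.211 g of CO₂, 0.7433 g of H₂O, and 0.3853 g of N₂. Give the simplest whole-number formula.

mol C = 1.211 g CO₂ ÷ 44.009 g/mol = 0.027517 mol
mol H = 2 × 0.7433 g H₂O ÷ 18.015 g/mol = 0.082520 mol
mol N = 2 × 0.3853 g N₂ ÷ 28.014 g/mol = 0.027508 mol
mass O = 1.239 − (0.33051 + 0.083180 + 0.38530) = 0.44001 g → mol O = 0.44001 ÷ 15.999 = 0.027502 mol
Divide by the smallest (0.027502 mol): C 1.001, H 3.000, N 1.000, O 1.000

CH3NO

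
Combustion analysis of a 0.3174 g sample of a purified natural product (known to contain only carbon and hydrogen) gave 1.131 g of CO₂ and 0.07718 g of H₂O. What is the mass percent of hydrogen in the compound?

mol C = 1.131 g CO₂ ÷ 44.009 g/mol = 0.025699 mol
mol H = 2 × 0.07718 g H₂O ÷ 18.015 g/mol = 0.0085684 mol
mass % H = 0.0086370 g ÷ 0.3174 g × 100%

2.72%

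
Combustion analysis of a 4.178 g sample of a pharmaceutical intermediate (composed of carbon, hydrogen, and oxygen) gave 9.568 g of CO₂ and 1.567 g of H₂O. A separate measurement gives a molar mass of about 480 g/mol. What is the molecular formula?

C25H20O10

mol C = 9.568 g CO₂ ÷ 44.009 g/mol = 0.21741 mol
mol H = 2 × 1.567 g H₂O ÷ 18.015 g/mol = 0.17397 mol
mass O = 4.178 − (2.6113 + 0.17536) = 1.3913 g → mol O = 1.3913 ÷ 15.999 = 0.086964 mol
Divide by the smallest (0.086964 mol): C 2.500, H 2.000, O 1.000
Multiplying each by 2 gives whole numbers: C 5.00, H 4.00, O 2.00
Empirical formula: C5H4O2
Empirical-formula mass = 96.08 g/mol; 480 ÷ 96.08 ≈ 5, so the molecular formula is C25H20O10.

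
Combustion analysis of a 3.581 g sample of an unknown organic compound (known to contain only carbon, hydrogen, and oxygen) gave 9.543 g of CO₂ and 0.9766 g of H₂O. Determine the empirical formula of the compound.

C4H2O

mol C = 9.543 g CO₂ ÷ 44.009 g/mol = 0.21684 mol
mol H = 2 × 0.9766 g H₂O ÷ 18.015 g/mol = 0.10842 mol
mass O = 3.581 − (2.6045 + 0.10929) = 0.86722 g → mol O = 0.86722 ÷ 15.999 = 0.054205 mol
Divide by the smallest (0.054205 mol): C 4.000, H 2.000, O 1.000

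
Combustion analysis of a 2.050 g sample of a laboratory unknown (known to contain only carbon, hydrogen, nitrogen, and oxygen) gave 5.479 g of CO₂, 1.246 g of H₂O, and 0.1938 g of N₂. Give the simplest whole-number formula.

mol C = 5.479 g CO₂ ÷ 44.009 g/mol = 0.12450 mol
mol H = 2 × 1.246 g H₂O ÷ 18.015 g/mol = 0.13833 mol
mol N = 2 × 0.1938 g N₂ ÷ 28.014 g/mol = 0.013836 mol
mass O = 2.050 − (1.4953 + 0.13944 + 0.19380) = 0.22143 g → mol O = 0.22143 ÷ 15.999 = 0.013840 mol
Divide by the smallest (0.013836 mol): C 8.998, H 9.998, N 1.000, O 1.000

C9H10NO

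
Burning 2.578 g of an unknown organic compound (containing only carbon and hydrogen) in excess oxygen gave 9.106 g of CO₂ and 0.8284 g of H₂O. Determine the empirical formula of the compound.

C9H4

mol C = 9.106 g CO₂ ÷ 44.009 g/mol = 0.20691 mol
mol H = 2 × 0.8284 g H₂O ÷ 18.015 g/mol = 0.091968 mol
Divide by the smallest (0.091968 mol): C 2.250, H 1.000
Multiplying each by 4 gives whole numbers: C 9.00, H 4.00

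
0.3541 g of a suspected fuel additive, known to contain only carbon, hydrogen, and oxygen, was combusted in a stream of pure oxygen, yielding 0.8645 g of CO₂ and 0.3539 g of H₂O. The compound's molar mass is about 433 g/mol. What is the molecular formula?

mol C = 0.8645 g CO₂ ÷ 44.009 g/mol = 0.019644 mol
mol H = 2 × 0.3539 g H₂O ÷ 18.015 g/mol = 0.039289 mol
mass O = 0.3541 − (0.23594 + 0.039604) = 0.078556 g → mol O = 0.078556 ÷ 15.999 = 0.0049100 mol
Divide by the smallest (0.0049100 mol): C 4.001, H 8.002, O 1.000
Empirical formula: C4H8O
Empirical-formula mass = 72.11 g/mol; 433 ÷ 72.11 ≈ 6, so the molecular formula is C24H48O6.

C24H48O6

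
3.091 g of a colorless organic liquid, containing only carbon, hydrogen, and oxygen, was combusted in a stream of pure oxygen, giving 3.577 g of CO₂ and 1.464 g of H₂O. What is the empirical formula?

mol C = 3.577 g CO₂ ÷ 44.009 g/mol = 0.081279 mol
mol H = 2 × 1.464 g H₂O ÷ 18.015 g/mol = 0.16253 mol
mass O = 3.091 − (0.97624 + 0.16383) = 1.9509 g → mol O = 1.9509 ÷ 15.999 = 0.12194 mol
Divide by the smallest (0.081279 mol): C 1.000, H 2.000, O 1.500
Multiplying each by 2 gives whole numbers: C 2.00, H 4.00, O 3.00

C2H4O3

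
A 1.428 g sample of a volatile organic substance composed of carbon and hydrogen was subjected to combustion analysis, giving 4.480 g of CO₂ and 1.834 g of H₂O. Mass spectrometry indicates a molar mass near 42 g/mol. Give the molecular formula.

C3H6

mol C = 4.480 g CO₂ ÷ 44.009 g/mol = 0.10180 mol
mol H = 2 × 1.834 g H₂O ÷ 18.015 g/mol = 0.20361 mol
Divide by the smallest (0.10180 mol): C 1.000, H 2.000
Empirical formula: CH2
Empirical-formula mass = 14.03 g/mol; 42 ÷ 14.03 ≈ 3, so the molecular formula is C3H6.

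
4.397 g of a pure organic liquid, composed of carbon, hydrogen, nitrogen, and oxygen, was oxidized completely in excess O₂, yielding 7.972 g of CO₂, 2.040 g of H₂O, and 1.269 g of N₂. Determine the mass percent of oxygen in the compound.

mol C = 7.972 g CO₂ ÷ 44.009 g/mol = 0.18114 mol
mol H = 2 × 2.040 g H₂O ÷ 18.015 g/mol = 0.22648 mol
mol N = 2 × 1.269 g N₂ ÷ 28.014 g/mol = 0.090598 mol
mass O = 4.397 − (2.1757 + 0.22829 + 1.2690) = 0.72398 g → mol O = 0.72398 ÷ 15.999 = 0.045252 mol
mass % O = 0.72398 g ÷ 4.397 g × 100%

16.47%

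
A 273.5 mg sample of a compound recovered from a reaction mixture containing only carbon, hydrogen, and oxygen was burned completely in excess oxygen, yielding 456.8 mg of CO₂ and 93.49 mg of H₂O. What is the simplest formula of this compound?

mol C = 0.4568 g CO₂ ÷ 44.009 g/mol = 0.010380 mol
mol H = 2 × 0.09349 g H₂O ÷ 18.015 g/mol = 0.010379 mol
mass O = 0.2735 − (0.12467 + 0.010462) = 0.13837 g → mol O = 0.13837 ÷ 15.999 = 0.0086485 mol
Divide by the smallest (0.0086485 mol): C 1.200, H 1.200, O 1.000
Multiplying each by 5 gives whole numbers: C 6.00, H 6.00, O 5.00

C6H6O5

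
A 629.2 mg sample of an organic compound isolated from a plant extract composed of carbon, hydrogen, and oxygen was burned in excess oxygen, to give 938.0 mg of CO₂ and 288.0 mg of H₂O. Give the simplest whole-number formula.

C2H3O2

mol C = 0.9380 g CO₂ ÷ 44.009 g/mol = 0.021314 mol
mol H = 2 × 0.2880 g H₂O ÷ 18.015 g/mol = 0.031973 mol
mass O = 0.6292 − (0.25600 + 0.032229) = 0.34097 g → mol O = 0.34097 ÷ 15.999 = 0.021312 mol
Divide by the smallest (0.021312 mol): C 1.000, H 1.500, O 1.000
Multiplying each by 2 gives whole numbers: C 2.00, H 3.00, O 2.00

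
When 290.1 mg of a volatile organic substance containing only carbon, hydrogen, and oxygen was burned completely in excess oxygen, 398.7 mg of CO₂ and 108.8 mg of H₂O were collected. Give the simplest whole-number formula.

C6H8O7

mol C = 0.3987 g CO₂ ÷ 44.009 g/mol = 0.0090595 mol
mol H = 2 × 0.1088 g H₂O ÷ 18.015 g/mol = 0.012079 mol
mass O = 0.2901 − (0.10881 + 0.012175) = 0.16911 g → mol O = 0.16911 ÷ 15.999 = 0.010570 mol
Divide by the smallest (0.0090595 mol): C 1.000, H 1.333, O 1.167
Multiplying each by 6 gives whole numbers: C 6.00, H 8.00, O 7.00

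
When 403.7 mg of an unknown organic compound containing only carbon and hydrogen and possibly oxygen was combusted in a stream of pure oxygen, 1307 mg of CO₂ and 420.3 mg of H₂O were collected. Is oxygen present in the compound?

no

mol C = 1.307 g CO₂ ÷ 44.009 g/mol = 0.029698 mol
mol H = 2 × 0.4203 g H₂O ÷ 18.015 g/mol = 0.046661 mol
C and H together account for 0.40374 g — essentially the entire 0.4037 g sample — so the compound contains no oxygen.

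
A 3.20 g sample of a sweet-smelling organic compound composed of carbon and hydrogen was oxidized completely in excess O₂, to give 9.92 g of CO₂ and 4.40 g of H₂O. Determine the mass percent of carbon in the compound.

mol C = 9.92 g CO₂ ÷ 44.009 g/mol = 0.2254 mol
mol H = 2 × 4.40 g H₂O ÷ 18.015 g/mol = 0.4885 mol
mass % C = 2.707 g ÷ 3.20 g × 100%

84.6%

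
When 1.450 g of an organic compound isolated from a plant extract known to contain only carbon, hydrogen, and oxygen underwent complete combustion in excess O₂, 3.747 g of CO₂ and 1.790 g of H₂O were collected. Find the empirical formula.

mol C = 3.747 g CO₂ ÷ 44.009 g/mol = 0.085142 mol
mol H = 2 × 1.790 g H₂O ÷ 18.015 g/mol = 0.19872 mol
mass O = 1.450 − (1.0226 + 0.20031) = 0.22705 g → mol O = 0.22705 ÷ 15.999 = 0.014192 mol
Divide by the smallest (0.014192 mol): C 5.999, H 14.003, O 1.000

C6H14O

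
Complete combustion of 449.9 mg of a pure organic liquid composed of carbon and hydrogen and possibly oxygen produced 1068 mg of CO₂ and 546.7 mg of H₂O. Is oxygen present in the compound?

mol C = 1.068 g CO₂ ÷ 44.009 g/mol = 0.024268 mol
mol H = 2 × 0.5467 g H₂O ÷ 18.015 g/mol = 0.060694 mol
C and H account for only 0.35266 g of the 0.4499 g sample; the remaining 0.097240 g must be oxygen.

yes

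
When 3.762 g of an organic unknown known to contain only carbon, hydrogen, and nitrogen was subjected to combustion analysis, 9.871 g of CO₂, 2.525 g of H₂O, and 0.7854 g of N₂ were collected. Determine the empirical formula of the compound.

C4H5N

mol C = 9.871 g CO₂ ÷ 44.009 g/mol = 0.22430 mol
mol H = 2 × 2.525 g H₂O ÷ 18.015 g/mol = 0.28032 mol
mol N = 2 × 0.7854 g N₂ ÷ 28.014 g/mol = 0.056072 mol
Divide by the smallest (0.056072 mol): C 4.000, H 4.999, N 1.000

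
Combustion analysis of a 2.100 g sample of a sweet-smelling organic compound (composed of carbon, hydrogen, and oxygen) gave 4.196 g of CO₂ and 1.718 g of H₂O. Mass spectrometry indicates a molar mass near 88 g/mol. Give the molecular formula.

C4H8O2

mol C = 4.196 g CO₂ ÷ 44.009 g/mol = 0.095344 mol
mol H = 2 × 1.718 g H₂O ÷ 18.015 g/mol = 0.19073 mol
mass O = 2.100 − (1.1452 + 0.19226) = 0.76257 g → mol O = 0.76257 ÷ 15.999 = 0.047663 mol
Divide by the smallest (0.047663 mol): C 2.000, H 4.002, O 1.000
Empirical formula: C2H4O
Empirical-formula mass = 44.05 g/mol; 88 ÷ 44.05 ≈ 2, so the molecular formula is C4H8O2.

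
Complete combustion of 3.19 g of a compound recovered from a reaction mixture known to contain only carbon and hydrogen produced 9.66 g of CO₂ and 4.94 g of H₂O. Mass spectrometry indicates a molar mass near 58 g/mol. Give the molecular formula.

C4H10

mol C = 9.66 g CO₂ ÷ 44.009 g/mol = 0.2195 mol
mol H = 2 × 4.94 g H₂O ÷ 18.015 g/mol = 0.5484 mol
Divide by the smallest (0.2195 mol): C 1.000, H 2.499
Multiplying each by 2 gives whole numbers: C 2.00, H 5.00
Empirical formula: C2H5
Empirical-formula mass = 29.06 g/mol; 58 ÷ 29.06 ≈ 2, so the molecular formula is C4H10.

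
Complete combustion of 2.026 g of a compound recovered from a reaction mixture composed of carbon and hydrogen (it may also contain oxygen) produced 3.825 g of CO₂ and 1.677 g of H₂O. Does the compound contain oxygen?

yes

mol C = 3.825 g CO₂ ÷ 44.009 g/mol = 0.086914 mol
mol H = 2 × 1.677 g H₂O ÷ 18.015 g/mol = 0.18618 mol
C and H account for only 1.2316 g of the 2.026 g sample; the remaining 0.79441 g must be oxygen.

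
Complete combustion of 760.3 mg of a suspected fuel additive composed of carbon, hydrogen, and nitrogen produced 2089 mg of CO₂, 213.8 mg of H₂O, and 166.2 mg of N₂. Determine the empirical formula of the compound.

mol C = 2.089 g CO₂ ÷ 44.009 g/mol = 0.047468 mol
mol H = 2 × 0.2138 g H₂O ÷ 18.015 g/mol = 0.023736 mol
mol N = 2 × 0.1662 g N₂ ÷ 28.014 g/mol = 0.011865 mol
Divide by the smallest (0.011865 mol): C 4.000, H 2.000, N 1.000

C4H2N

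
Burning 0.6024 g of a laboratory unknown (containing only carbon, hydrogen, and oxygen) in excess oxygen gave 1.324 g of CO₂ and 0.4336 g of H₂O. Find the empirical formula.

C5H8O2

mol C = 1.324 g CO₂ ÷ 44.009 g/mol = 0.030085 mol
mol H = 2 × 0.4336 g H₂O ÷ 18.015 g/mol = 0.048138 mol
mass O = 0.6024 − (0.36135 + 0.048523) = 0.19253 g → mol O = 0.19253 ÷ 15.999 = 0.012034 mol
Divide by the smallest (0.012034 mol): C 2.500, H 4.000, O 1.000
Multiplying each by 2 gives whole numbers: C 5.00, H 8.00, O 2.00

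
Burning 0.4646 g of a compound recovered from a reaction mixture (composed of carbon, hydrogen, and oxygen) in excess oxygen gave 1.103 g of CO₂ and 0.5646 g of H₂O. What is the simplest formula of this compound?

mol C = 1.103 g CO₂ ÷ 44.009 g/mol = 0.025063 mol
mol H = 2 × 0.5646 g H₂O ÷ 18.015 g/mol = 0.062681 mol
mass O = 0.4646 − (0.30103 + 0.063183) = 0.10039 g → mol O = 0.10039 ÷ 15.999 = 0.0062745 mol
Divide by the smallest (0.0062745 mol): C 3.994, H 9.990, O 1.000

C4H10O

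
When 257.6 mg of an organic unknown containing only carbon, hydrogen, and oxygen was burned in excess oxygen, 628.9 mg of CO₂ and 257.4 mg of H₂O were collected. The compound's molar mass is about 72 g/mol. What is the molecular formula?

mol C = 0.6289 g CO₂ ÷ 44.009 g/mol = 0.014290 mol
mol H = 2 × 0.2574 g H₂O ÷ 18.015 g/mol = 0.028576 mol
mass O = 0.2576 − (0.17164 + 0.028805) = 0.057155 g → mol O = 0.057155 ÷ 15.999 = 0.0035724 mol
Divide by the smallest (0.0035724 mol): C 4.000, H 7.999, O 1.000
Empirical formula: C4H8O
Empirical-formula mass = 72.11 g/mol; 72 ÷ 72.11 ≈ 1, so the molecular formula is C4H8O.

C4H8O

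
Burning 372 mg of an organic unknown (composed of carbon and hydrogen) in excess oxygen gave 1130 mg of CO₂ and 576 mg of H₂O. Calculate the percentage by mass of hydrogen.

mol C = 1.13 g CO₂ ÷ 44.009 g/mol = 0.02568 mol
mol H = 2 × 0.576 g H₂O ÷ 18.015 g/mol = 0.06395 mol
mass % H = 0.06446 g ÷ 0.372 g × 100%

17.3%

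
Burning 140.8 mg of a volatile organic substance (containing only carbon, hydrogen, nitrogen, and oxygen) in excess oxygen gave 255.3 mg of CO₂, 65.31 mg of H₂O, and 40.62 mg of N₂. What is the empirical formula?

mol C = 0.2553 g CO₂ ÷ 44.009 g/mol = 0.0058011 mol
mol H = 2 × 0.06531 g H₂O ÷ 18.015 g/mol = 0.0072506 mol
mol N = 2 × 0.04062 g N₂ ÷ 28.014 g/mol = 0.0029000 mol
mass O = 0.1408 − (0.069677 + 0.0073086 + 0.040620) = 0.023195 g → mol O = 0.023195 ÷ 15.999 = 0.0014497 mol
Divide by the smallest (0.0014497 mol): C 4.001, H 5.001, N 2.000, O 1.000

C4H5N2O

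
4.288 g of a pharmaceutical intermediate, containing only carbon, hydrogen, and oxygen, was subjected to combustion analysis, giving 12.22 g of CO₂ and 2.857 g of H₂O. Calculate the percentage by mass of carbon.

mol C = 12.22 g CO₂ ÷ 44.009 g/mol = 0.27767 mol
mol H = 2 × 2.857 g H₂O ÷ 18.015 g/mol = 0.31718 mol
mass O = 4.288 − (3.3351 + 0.31972) = 0.63318 g → mol O = 0.63318 ÷ 15.999 = 0.039576 mol
mass % C = 3.3351 g ÷ 4.288 g × 100%

77.78%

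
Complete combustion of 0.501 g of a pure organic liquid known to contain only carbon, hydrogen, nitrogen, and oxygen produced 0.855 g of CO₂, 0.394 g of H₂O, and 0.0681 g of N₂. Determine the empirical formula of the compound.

mol C = 0.855 g CO₂ ÷ 44.009 g/mol = 0.01943 mol
mol H = 2 × 0.394 g H₂O ÷ 18.015 g/mol = 0.04374 mol
mol N = 2 × 0.0681 g N₂ ÷ 28.014 g/mol = 0.004862 mol
mass O = 0.501 − (0.2333 + 0.04409 + 0.06810) = 0.1555 g → mol O = 0.1555 ÷ 15.999 = 0.009717 mol
Divide by the smallest (0.004862 mol): C 3.996, H 8.997, N 1.000, O 1.999

C4H9NO2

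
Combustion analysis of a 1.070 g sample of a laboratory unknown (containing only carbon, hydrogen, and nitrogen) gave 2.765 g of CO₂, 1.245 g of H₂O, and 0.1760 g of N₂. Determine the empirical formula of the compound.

mol C = 2.765 g CO₂ ÷ 44.009 g/mol = 0.062828 mol
mol H = 2 × 1.245 g H₂O ÷ 18.015 g/mol = 0.13822 mol
mol N = 2 × 0.1760 g N₂ ÷ 28.014 g/mol = 0.012565 mol
Divide by the smallest (0.012565 mol): C 5.000, H 11.000, N 1.000

C5H11N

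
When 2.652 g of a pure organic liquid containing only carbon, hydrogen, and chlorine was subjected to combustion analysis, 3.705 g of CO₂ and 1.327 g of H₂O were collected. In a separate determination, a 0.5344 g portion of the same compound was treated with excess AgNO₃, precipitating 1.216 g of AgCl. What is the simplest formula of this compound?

mol C = 3.705 g CO₂ ÷ 44.009 g/mol = 0.084187 mol
mol H = 2 × 1.327 g H₂O ÷ 18.015 g/mol = 0.14732 mol
From the AgCl data: mol Cl per gram of compound = (1.216 ÷ 143.318) ÷ 0.5344 = 0.015877 mol/g, so in the 2.652 g combustion sample mol Cl = 0.042106 mol
Divide by the smallest (0.042106 mol): C 1.999, H 3.499, Cl 1.000
Multiplying each by 2 gives whole numbers: C 4.00, H 7.00, Cl 2.00

C4H7Cl2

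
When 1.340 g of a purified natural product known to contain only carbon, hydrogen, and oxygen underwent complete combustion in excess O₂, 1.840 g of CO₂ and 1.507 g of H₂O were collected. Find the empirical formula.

CH4O

mol C = 1.840 g CO₂ ÷ 44.009 g/mol = 0.041810 mol
mol H = 2 × 1.507 g H₂O ÷ 18.015 g/mol = 0.16731 mol
mass O = 1.340 − (0.50218 + 0.16864) = 0.66918 g → mol O = 0.66918 ÷ 15.999 = 0.041826 mol
Divide by the smallest (0.041810 mol): C 1.000, H 4.002, O 1.000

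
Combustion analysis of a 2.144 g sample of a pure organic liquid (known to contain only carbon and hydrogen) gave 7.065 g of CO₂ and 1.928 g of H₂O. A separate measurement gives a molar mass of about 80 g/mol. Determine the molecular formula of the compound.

C6H8

mol C = 7.065 g CO₂ ÷ 44.009 g/mol = 0.16054 mol
mol H = 2 × 1.928 g H₂O ÷ 18.015 g/mol = 0.21404 mol
Divide by the smallest (0.16054 mol): C 1.000, H 1.333
Multiplying each by 3 gives whole numbers: C 3.00, H 4.00
Empirical formula: C3H4
Empirical-formula mass = 40.06 g/mol; 80 ÷ 40.06 ≈ 2, so the molecular formula is C6H8.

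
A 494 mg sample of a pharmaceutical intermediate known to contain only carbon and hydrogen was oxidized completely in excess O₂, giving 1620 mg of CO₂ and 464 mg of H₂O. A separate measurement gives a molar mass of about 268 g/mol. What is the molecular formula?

mol C = 1.62 g CO₂ ÷ 44.009 g/mol = 0.03681 mol
mol H = 2 × 0.464 g H₂O ÷ 18.015 g/mol = 0.05151 mol
Divide by the smallest (0.03681 mol): C 1.000, H 1.399
Multiplying each by 5 gives whole numbers: C 5.00, H 7.00
Empirical formula: C5H7
Empirical-formula mass = 67.11 g/mol; 268 ÷ 67.11 ≈ 4, so the molecular formula is C20H28.

C20H28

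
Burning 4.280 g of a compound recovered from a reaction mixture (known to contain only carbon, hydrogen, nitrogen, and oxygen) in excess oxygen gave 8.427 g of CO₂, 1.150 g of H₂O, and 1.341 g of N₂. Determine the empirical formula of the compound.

mol C = 8.427 g CO₂ ÷ 44.009 g/mol = 0.19148 mol
mol H = 2 × 1.150 g H₂O ÷ 18.015 g/mol = 0.12767 mol
mol N = 2 × 1.341 g N₂ ÷ 28.014 g/mol = 0.095738 mol
mass O = 4.280 − (2.2999 + 0.12869 + 1.3410) = 0.51040 g → mol O = 0.51040 ÷ 15.999 = 0.031902 mol
Divide by the smallest (0.031902 mol): C 6.002, H 4.002, N 3.001, O 1.000

C6H4N3O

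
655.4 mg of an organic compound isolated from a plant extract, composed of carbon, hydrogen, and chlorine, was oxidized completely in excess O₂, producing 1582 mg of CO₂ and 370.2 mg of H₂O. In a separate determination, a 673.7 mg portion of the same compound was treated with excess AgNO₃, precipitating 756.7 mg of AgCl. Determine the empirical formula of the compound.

mol C = 1.582 g CO₂ ÷ 44.009 g/mol = 0.035947 mol
mol H = 2 × 0.3702 g H₂O ÷ 18.015 g/mol = 0.041099 mol
From the AgCl data: mol Cl per gram of compound = (0.7567 ÷ 143.318) ÷ 0.6737 = 0.0078371 mol/g, so in the 0.6554 g combustion sample mol Cl = 0.0051364 mol
Divide by the smallest (0.0051364 mol): C 6.998, H 8.001, Cl 1.000

C7H8Cl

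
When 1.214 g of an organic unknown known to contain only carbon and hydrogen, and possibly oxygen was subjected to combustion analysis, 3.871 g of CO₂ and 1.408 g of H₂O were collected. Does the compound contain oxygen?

mol C = 3.871 g CO₂ ÷ 44.009 g/mol = 0.087959 mol
mol H = 2 × 1.408 g H₂O ÷ 18.015 g/mol = 0.15631 mol
C and H together account for 1.2140 g — essentially the entire 1.214 g sample — so the compound contains no oxygen.

no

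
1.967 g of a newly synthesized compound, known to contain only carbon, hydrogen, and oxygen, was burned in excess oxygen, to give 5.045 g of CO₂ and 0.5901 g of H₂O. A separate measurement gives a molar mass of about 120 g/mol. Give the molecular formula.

C7H4O2

mol C = 5.045 g CO₂ ÷ 44.009 g/mol = 0.11464 mol
mol H = 2 × 0.5901 g H₂O ÷ 18.015 g/mol = 0.065512 mol
mass O = 1.967 − (1.3769 + 0.066036) = 0.52408 g → mol O = 0.52408 ÷ 15.999 = 0.032757 mol
Divide by the smallest (0.032757 mol): C 3.500, H 2.000, O 1.000
Multiplying each by 2 gives whole numbers: C 7.00, H 4.00, O 2.00
Empirical formula: C7H4O2
Empirical-formula mass = 120.11 g/mol; 120 ÷ 120.11 ≈ 1, so the molecular formula is C7H4O2.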